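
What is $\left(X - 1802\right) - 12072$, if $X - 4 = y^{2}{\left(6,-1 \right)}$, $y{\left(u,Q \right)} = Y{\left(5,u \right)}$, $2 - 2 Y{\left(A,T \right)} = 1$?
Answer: $- \frac{55479}{4} \approx -13870.0$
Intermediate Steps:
$Y{\left(A,T \right)} = \frac{1}{2}$ ($Y{\left(A,T \right)} = 1 - \frac{1}{2} = \frac{1}{2}$)
$y{\left(u,Q \right)} = \frac{1}{2}$
$X = \frac{17}{4}$ ($X = 4 + \left(\frac{1}{2}\right)^{2} = 4 + \frac{1}{4} = \frac{17}{4} \approx 4.25$)
$\left(X - 1802\right) - 12072 = \left(\frac{17}{4} - 1802\right) - 12072 = - \frac{7191}{4} - 12072 = - \frac{55479}{4}$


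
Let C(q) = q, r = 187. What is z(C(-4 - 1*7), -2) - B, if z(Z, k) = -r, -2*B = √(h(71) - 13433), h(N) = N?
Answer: -187 + I*√13362/2 ≈ -187.0 + 57.797*I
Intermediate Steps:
B = -I*√13362/2 (B = -√(71 - 13433)/2 = -I*√13362/2 ≈ -57.797*I)
z(Z, k) = -187 (z(Z, k) = -1*187 = -187)
z(C(-4 - 1*7), -2) - B = -187 - (-1)*I*√13362/2 = -187 + I*√13362/2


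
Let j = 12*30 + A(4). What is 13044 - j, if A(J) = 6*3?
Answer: 12666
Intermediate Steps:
A(J) = 18
j = 378 (j = 12*30 + 18 = 360 + 18 = 378)
13044 - j = 13044 - 1*378 = 13044 - 378 = 12666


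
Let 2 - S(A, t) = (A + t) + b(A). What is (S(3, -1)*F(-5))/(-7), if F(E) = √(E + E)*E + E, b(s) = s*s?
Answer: -45/7 - 45*I*√10/7 ≈ -6.4286 - 20.329*I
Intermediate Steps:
b(s) = s²
S(A, t) = 2 - A - t - A² (S(A, t) = 2 - ((A + t) + A²) = 2 - (A + t + A²) = 2 + (-A - t - A²) = 2 - A - t - A²)
F(E) = E + √2*E^(3/2) (F(E) = √(2*E)*E + E = (√2*√E)*E + E = √2*E^(3/2) + E = E + √2*E^(3/2))
(S(3, -1)*F(-5))/(-7) = ((2 - 1*3 - 1*(-1) - 1*3²)*(-5 + √2*(-5)^(3/2)))/(-7) = ((2 - 3 + 1 - 1*9)*(-5 + √2*(-5*I*√5)))*(-⅐) = ((2 - 3 + 1 - 9)*(-5 - 5*I*√10))*(-⅐) = -9*(-5 - 5*I*√10)*(-⅐) = (45 + 45*I*√10)*(-⅐) = -45/7 - 45*I*√10/7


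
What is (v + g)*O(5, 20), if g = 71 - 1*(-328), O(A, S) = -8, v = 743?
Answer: -9136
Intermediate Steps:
g = 399 (g = 71 + 328 = 399)
(v + g)*O(5, 20) = (743 + 399)*(-8) = 1142*(-8) = -9136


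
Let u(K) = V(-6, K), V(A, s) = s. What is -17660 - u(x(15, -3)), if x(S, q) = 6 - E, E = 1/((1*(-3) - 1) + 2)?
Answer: -35333/2 ≈ -17667.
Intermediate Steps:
E = -1/2 (E = 1/((-3 - 1) + 2) = 1/(-4 + 2) = 1/(-2) = -1/2 ≈ -0.50000)
x(S, q) = 13/2 (x(S, q) = 6 - 1*(-1/2) = 6 + 1/2 = 13/2)
u(K) = K
-17660 - u(x(15, -3)) = -17660 - 1*13/2 = -17660 - 13/2 = -35333/2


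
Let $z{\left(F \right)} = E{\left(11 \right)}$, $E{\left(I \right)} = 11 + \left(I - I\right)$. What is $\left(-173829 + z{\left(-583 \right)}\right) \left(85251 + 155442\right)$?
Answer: $-41836775874$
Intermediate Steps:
$E{\left(I \right)} = 11$ ($E{\left(I \right)} = 11 + 0 = 11$)
$z{\left(F \right)} = 11$
$\left(-173829 + z{\left(-583 \right)}\right) \left(85251 + 155442\right) = \left(-173829 + 11\right) \left(85251 + 155442\right) = \left(-173818\right) 240693 = -41836775874$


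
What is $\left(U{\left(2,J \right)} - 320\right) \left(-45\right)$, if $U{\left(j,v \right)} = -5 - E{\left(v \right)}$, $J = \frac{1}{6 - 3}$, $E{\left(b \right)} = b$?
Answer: $14640$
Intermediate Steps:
$J = \frac{1}{3} \approx 0.33333$
$U{\left(j,v \right)} = -5 - v$
$\left(U{\left(2,J \right)} - 320\right) \left(-45\right) = \left(\left(-5 - \frac{1}{3}\right) - 320\right) \left(-45\right) = \left(- \frac{16}{3} - 320\right) \left(-45\right) = \left(- \frac{976}{3}\right) \left(-45\right) = 14640$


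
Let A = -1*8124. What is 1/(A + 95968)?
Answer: 1/87844 ≈ 1.1384e-5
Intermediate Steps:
A = -8124
1/(A + 95968) = 1/(-8124 + 95968) = 1/87844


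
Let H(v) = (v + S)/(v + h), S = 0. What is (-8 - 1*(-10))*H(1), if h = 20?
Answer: 2/21 ≈ 0.095238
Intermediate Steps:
H(v) = v/(20 + v) (H(v) = (v + 0)/(v + 20) = v/(20 + v))
(-8 - 1*(-10))*H(1) = (-8 - 1*(-10))*(1/(20 + 1)) = (-8 + 10)*(1/21) = 2*(1*(1/21)) = 2*(1/21) = 2/21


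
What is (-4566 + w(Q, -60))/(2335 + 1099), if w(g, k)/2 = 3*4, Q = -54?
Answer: -2271/1717 ≈ -1.3227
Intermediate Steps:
w(g, k) = 24 (w(g, k) = 2*(3*4) = 2*12 = 24)
(-4566 + w(Q, -60))/(2335 + 1099) = (-4566 + 24)/(2335 + 1099) = -4542/3434 = -4542*1/3434 = -2271/1717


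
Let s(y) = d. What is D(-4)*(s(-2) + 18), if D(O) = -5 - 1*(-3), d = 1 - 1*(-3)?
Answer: -44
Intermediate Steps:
d = 4 (d = 1 + 3 = 4)
s(y) = 4
D(O) = -2 (D(O) = -5 + 3 = -2)
D(-4)*(s(-2) + 18) = -2*(4 + 18) = -2*22 = -44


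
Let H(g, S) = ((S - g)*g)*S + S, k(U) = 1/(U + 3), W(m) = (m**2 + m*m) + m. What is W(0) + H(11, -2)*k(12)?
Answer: 284/15 ≈ 18.933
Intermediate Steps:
W(m) = m + 2*m**2 (W(m) = (m**2 + m**2) + m = 2*m**2 + m = m + 2*m**2)
k(U) = 1/(3 + U)
H(g, S) = S + S*g*(S - g) (H(g, S) = (g*(S - g))*S + S = S*g*(S - g) + S = S + S*g*(S - g))
W(0) + H(11, -2)*k(12) = 0*(1 + 2*0) + (-2*(1 - 1*11**2 - 2*11))/(3 + 12) = 0*(1 + 0) - 2*(1 - 1*121 - 22)/15 = 0*1 - 2*(1 - 121 - 22)*(1/15) = 0 - 2*(-142)*(1/15) = 0 + 284*(1/15) = 0 + 284/15 = 284/15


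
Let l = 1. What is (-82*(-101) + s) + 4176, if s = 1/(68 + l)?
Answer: 859603/69 ≈ 12458.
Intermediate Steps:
s = 1/69 (s = 1/(68 + 1) = 1/69 ≈ 0.014493)
(-82*(-101) + s) + 4176 = (-82*(-101) + 1/69) + 4176 = (8282 + 1/69) + 4176 = 571459/69 + 4176 = 859603/69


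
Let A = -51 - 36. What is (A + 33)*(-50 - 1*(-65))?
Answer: -810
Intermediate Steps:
A = -87
(A + 33)*(-50 - 1*(-65)) = (-87 + 33)*(-50 - 1*(-65)) = -54*(-50 + 65) = -54*15 = -810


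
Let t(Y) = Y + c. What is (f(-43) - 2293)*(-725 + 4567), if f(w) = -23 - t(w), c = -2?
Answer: -8725182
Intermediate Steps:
t(Y) = -2 + Y (t(Y) = Y - 2 = -2 + Y)
f(w) = -21 - w (f(w) = -23 - (-2 + w) = -23 + (2 - w) = -21 - w)
(f(-43) - 2293)*(-725 + 4567) = ((-21 - 1*(-43)) - 2293)*(-725 + 4567) = ((-21 + 43) - 2293)*3842 = (22 - 2293)*3842 = -2271*3842 = -8725182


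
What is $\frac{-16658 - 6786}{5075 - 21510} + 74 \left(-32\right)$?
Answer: $- \frac{38894636}{16435} \approx -2366.6$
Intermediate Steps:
$\frac{-16658 - 6786}{5075 - 21510} + 74 \left(-32\right) = \frac{-16658 - 6786}{-16435} - 2368 = \left(-23444\right) \left(- \frac{1}{16435}\right) - 2368 = \frac{23444}{16435} - 2368 = - \frac{38894636}{16435}$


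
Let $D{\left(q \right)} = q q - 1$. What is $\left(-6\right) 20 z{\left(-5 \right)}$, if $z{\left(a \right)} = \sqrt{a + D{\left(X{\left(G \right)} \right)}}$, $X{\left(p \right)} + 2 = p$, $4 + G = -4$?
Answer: $- 120 \sqrt{94} \approx -1163.4$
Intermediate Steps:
$G = -8$ ($G = -4 - 4 = -8$)
$X{\left(p \right)} = -2 + p$
$D{\left(q \right)} = -1 + q^{2}$ ($D{\left(q \right)} = q^{2} - 1 = -1 + q^{2}$)
$z{\left(a \right)} = \sqrt{99 + a}$ ($z{\left(a \right)} = \sqrt{a - \left(1 - \left(-2 - 8\right)^{2}\right)} = \sqrt{a - \left(1 - \left(-10\right)^{2}\right)} = \sqrt{a + \left(-1 + 100\right)} = \sqrt{a + 99} = \sqrt{99 + a}$)
$\left(-6\right) 20 z{\left(-5 \right)} = \left(-6\right) 20 \sqrt{99 - 5} = - 120 \sqrt{94}$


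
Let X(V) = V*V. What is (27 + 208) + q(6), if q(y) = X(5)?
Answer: 260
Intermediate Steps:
X(V) = V²
q(y) = 25 (q(y) = 5² = 25)
(27 + 208) + q(6) = (27 + 208) + 25 = 235 + 25 = 260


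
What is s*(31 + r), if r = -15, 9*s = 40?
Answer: 640/9 ≈ 71.111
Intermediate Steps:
s = 40/9 (s = (⅑)*40 = 40/9 ≈ 4.4444)
s*(31 + r) = 40*(31 - 15)/9 = (40/9)*16 = 640/9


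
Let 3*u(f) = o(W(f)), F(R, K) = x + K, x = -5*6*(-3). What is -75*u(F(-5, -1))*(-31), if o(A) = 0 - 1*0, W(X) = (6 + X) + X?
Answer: 0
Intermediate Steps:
W(X) = 6 + 2*X
x = 90 (x = -30*(-3) = 90)
F(R, K) = 90 + K
o(A) = 0 (o(A) = 0 + 0 = 0)
u(f) = 0 (u(f) = (⅓)*0 = 0)
-75*u(F(-5, -1))*(-31) = -75*0*(-31) = 0*(-31) = 0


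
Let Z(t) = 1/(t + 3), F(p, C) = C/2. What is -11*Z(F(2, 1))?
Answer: -22/7 ≈ -3.1429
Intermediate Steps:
F(p, C) = C/2 (F(p, C) = C*(1/2) = C/2)
Z(t) = 1/(3 + t)
-11*Z(F(2, 1)) = -11/(3 + (1/2)*1) = -11/(3 + 1/2) = -11/7/2 = -11*2/7 = -22/7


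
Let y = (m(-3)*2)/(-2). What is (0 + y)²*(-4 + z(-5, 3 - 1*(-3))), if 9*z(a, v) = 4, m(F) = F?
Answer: -32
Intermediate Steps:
z(a, v) = 4/9 (z(a, v) = (⅑)*4 = 4/9)
y = 3 (y = -3*2/(-2) = -6*(-½) = 3)
(0 + y)²*(-4 + z(-5, 3 - 1*(-3))) = (0 + 3)²*(-4 + 4/9) = 3²*(-32/9) = 9*(-32/9) = -32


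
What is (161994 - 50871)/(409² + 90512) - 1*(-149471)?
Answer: 12844229542/85931 ≈ 1.4947e+5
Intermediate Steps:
(161994 - 50871)/(409² + 90512) - 1*(-149471) = 111123/(167281 + 90512) + 149471 = 111123/257793 + 149471 = 111123*(1/257793) + 149471 = 37041/85931 + 149471 = 12844229542/85931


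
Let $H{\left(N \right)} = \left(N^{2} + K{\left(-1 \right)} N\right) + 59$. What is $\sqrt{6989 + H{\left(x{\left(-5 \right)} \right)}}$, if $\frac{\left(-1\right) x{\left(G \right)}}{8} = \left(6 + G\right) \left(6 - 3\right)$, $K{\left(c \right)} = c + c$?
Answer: $2 \sqrt{1918} \approx 87.59$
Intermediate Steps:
$K{\left(c \right)} = 2 c$
$x{\left(G \right)} = -144 - 24 G$ ($x{\left(G \right)} = - 8 \left(6 + G\right) \left(6 - 3\right) = - 8 \left(6 + G\right) 3 = - 8 \left(18 + 3 G\right) = -144 - 24 G$)
$H{\left(N \right)} = 59 + N^{2} - 2 N$ ($H{\left(N \right)} = \left(N^{2} + 2 \left(-1\right) N\right) + 59 = \left(N^{2} - 2 N\right) + 59 = 59 + N^{2} - 2 N$)
$\sqrt{6989 + H{\left(x{\left(-5 \right)} \right)}} = \sqrt{6989 + \left(59 + \left(-144 - -120\right)^{2} - 2 \left(-144 - -120\right)\right)} = \sqrt{6989 + \left(59 + \left(-144 + 120\right)^{2} - 2 \left(-144 + 120\right)\right)} = \sqrt{6989 + \left(59 + \left(-24\right)^{2} - -48\right)} = \sqrt{6989 + \left(59 + 576 + 48\right)} = \sqrt{6989 + 683} = \sqrt{7672} = 2 \sqrt{1918}$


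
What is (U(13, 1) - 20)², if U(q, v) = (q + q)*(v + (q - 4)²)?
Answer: 4460544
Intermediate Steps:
U(q, v) = 2*q*(v + (-4 + q)²) (U(q, v) = (2*q)*(v + (-4 + q)²) = 2*q*(v + (-4 + q)²))
(U(13, 1) - 20)² = (2*13*(1 + (-4 + 13)²) - 20)² = (2*13*(1 + 9²) - 20)² = (2*13*(1 + 81) - 20)² = (2*13*82 - 20)² = (2132 - 20)² = 2112² = 4460544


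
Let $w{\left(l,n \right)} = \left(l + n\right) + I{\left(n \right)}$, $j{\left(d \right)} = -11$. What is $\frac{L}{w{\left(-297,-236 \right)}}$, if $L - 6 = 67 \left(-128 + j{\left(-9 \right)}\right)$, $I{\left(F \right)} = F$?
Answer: $\frac{9307}{769} \approx 12.103$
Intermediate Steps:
$w{\left(l,n \right)} = l + 2 n$ ($w{\left(l,n \right)} = \left(l + n\right) + n = l + 2 n$)
$L = -9307$ ($L = 6 + 67 \left(-128 - 11\right) = 6 + 67 \left(-139\right) = 6 - 9313 = -9307$)
$\frac{L}{w{\left(-297,-236 \right)}} = - \frac{9307}{-297 + 2 \left(-236\right)} = - \frac{9307}{-297 - 472} = - \frac{9307}{-769} = \left(-9307\right) \left(- \frac{1}{769}\right) = \frac{9307}{769}$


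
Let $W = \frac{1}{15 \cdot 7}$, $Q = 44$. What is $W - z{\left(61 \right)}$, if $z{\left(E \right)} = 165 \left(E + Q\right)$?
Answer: $- \frac{1819124}{105} \approx -17325.0$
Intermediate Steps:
$W = \frac{1}{105} \approx 0.0095238$
$z{\left(E \right)} = 7260 + 165 E$ ($z{\left(E \right)} = 165 \left(E + 44\right) = 165 \left(44 + E\right) = 7260 + 165 E$)
$W - z{\left(61 \right)} = \frac{1}{105} - \left(7260 + 165 \cdot 61\right) = \frac{1}{105} - \left(7260 + 10065\right) = \frac{1}{105} - 17325 = - \frac{1819124}{105}$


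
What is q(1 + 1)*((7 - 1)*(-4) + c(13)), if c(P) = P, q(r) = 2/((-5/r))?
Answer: 44/5 ≈ 8.8000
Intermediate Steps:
q(r) = -2*r/5 (q(r) = 2*(-r/5) = -2*r/5)
q(1 + 1)*((7 - 1)*(-4) + c(13)) = (-2*(1 + 1)/5)*((7 - 1)*(-4) + 13) = (-⅖*2)*(6*(-4) + 13) = -4*(-24 + 13)/5 = -⅘*(-11) = 44/5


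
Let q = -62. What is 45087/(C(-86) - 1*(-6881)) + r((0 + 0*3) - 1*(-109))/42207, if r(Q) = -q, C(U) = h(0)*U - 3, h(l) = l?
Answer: 100179655/15278934 ≈ 6.5567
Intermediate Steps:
C(U) = -3 (C(U) = 0*U - 3 = 0 - 3 = -3)
r(Q) = 62 (r(Q) = -1*(-62) = 62)
45087/(C(-86) - 1*(-6881)) + r((0 + 0*3) - 1*(-109))/42207 = 45087/(-3 - 1*(-6881)) + 62/42207 = 45087/(-3 + 6881) + 62*(1/42207) = 45087/6878 + 62/42207 = 45087*(1/6878) + 62/42207 = 2373/362 + 62/42207 = 100179655/15278934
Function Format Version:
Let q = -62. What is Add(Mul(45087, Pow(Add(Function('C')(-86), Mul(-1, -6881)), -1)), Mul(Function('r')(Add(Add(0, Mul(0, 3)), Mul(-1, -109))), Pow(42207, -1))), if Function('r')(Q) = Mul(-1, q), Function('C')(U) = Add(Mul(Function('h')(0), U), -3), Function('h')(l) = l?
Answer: Rational(100179655, 15278934) ≈ 6.5567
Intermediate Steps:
Function('C')(U) = -3 (Function('C')(U) = Add(Mul(0, U), -3) = Add(0, -3) = -3)
Function('r')(Q) = 62 (Function('r')(Q) = Mul(-1, -62) = 62)
Add(Mul(45087, Pow(Add(Function('C')(-86), Mul(-1, -6881)), -1)), Mul(Function('r')(Add(Add(0, Mul(0, 3)), Mul(-1, -109))), Pow(42207, -1))) = Add(Mul(45087, Pow(Add(-3, Mul(-1, -6881)), -1)), Mul(62, Pow(42207, -1))) = Add(Mul(45087, Pow(Add(-3, 6881), -1)), Mul(62, Rational(1, 42207))) = Add(Mul(45087, Pow(6878, -1)), Rational(62, 42207)) = Add(Mul(45087, Rational(1, 6878)), Rational(62, 42207)) = Add(Rational(2373, 362), Rational(62, 42207)) = Rational(100179655, 15278934)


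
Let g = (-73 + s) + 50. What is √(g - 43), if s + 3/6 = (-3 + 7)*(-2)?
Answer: I*√298/2 ≈ 8.6313*I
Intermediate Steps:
s = -17/2 (s = -½ + (-3 + 7)*(-2) = -½ + 4*(-2) = -½ - 8 = -17/2 ≈ -8.5000)
g = -63/2 (g = (-73 - 17/2) + 50 = -163/2 + 50 = -63/2 ≈ -31.500)
√(g - 43) = √(-63/2 - 43) = √(-149/2) = I*√298/2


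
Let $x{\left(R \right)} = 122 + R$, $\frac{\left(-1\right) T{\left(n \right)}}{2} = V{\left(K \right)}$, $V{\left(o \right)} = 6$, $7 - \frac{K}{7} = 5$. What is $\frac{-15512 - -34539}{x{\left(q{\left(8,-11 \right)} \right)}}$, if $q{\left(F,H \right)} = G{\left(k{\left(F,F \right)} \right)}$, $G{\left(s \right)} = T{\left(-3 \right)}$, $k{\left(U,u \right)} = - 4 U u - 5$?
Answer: $\frac{19027}{110} \approx 172.97$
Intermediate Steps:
$K = 14$ ($K = 49 - 35 = 14$)
$T{\left(n \right)} = -12$ ($T{\left(n \right)} = \left(-2\right) 6 = -12$)
$k{\left(U,u \right)} = -5 - 4 U u$ ($k{\left(U,u \right)} = - 4 U u - 5 = -5 - 4 U u$)
$G{\left(s \right)} = -12$
$q{\left(F,H \right)} = -12$
$\frac{-15512 - -34539}{x{\left(q{\left(8,-11 \right)} \right)}} = \frac{-15512 - -34539}{122 - 12} = \frac{-15512 + 34539}{110} = 19027 \cdot \frac{1}{110} = \frac{19027}{110}$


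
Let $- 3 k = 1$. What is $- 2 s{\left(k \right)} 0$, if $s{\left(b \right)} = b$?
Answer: $0$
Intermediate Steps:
$k = - \frac{1}{3}$ ($k = \left(- \frac{1}{3}\right) 1 = - \frac{1}{3} \approx -0.33333$)
$- 2 s{\left(k \right)} 0 = \left(-2\right) \left(- \frac{1}{3}\right) 0 = \frac{2}{3} \cdot 0 = 0$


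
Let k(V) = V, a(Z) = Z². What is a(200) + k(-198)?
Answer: 39802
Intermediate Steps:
a(200) + k(-198) = 200² - 198 = 40000 - 198 = 39802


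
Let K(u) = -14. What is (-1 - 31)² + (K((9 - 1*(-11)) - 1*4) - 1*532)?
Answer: 478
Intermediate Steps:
(-1 - 31)² + (K((9 - 1*(-11)) - 1*4) - 1*532) = (-1 - 31)² + (-14 - 1*532) = (-32)² + (-14 - 532) = 1024 - 546 = 478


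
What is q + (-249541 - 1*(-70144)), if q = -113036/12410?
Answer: -1113214903/6205 ≈ -1.7941e+5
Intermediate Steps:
q = -56518/6205 (q = -113036*1/12410 = -56518/6205 ≈ -9.1085)
q + (-249541 - 1*(-70144)) = -56518/6205 + (-249541 - 1*(-70144)) = -56518/6205 + (-249541 + 70144) = -56518/6205 - 179397 = -1113214903/6205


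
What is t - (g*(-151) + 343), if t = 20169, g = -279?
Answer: -22303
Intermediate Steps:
t - (g*(-151) + 343) = 20169 - (-279*(-151) + 343) = 20169 - (42129 + 343) = 20169 - 1*42472 = 20169 - 42472 = -22303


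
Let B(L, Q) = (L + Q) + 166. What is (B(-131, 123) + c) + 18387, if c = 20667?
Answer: 39212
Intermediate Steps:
B(L, Q) = 166 + L + Q
(B(-131, 123) + c) + 18387 = ((166 - 131 + 123) + 20667) + 18387 = (158 + 20667) + 18387 = 20825 + 18387 = 39212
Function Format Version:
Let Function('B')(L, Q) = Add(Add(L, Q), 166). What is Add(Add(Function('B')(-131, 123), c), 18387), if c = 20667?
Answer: 39212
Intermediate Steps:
Function('B')(L, Q) = Add(166, L, Q)
Add(Add(Function('B')(-131, 123), c), 18387) = Add(Add(Add(166, -131, 123), 20667), 18387) = Add(Add(158, 20667), 18387) = Add(20825, 18387) = 39212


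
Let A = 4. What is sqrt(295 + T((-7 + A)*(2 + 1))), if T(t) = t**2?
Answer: 2*sqrt(94) ≈ 19.391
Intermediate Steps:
sqrt(295 + T((-7 + A)*(2 + 1))) = sqrt(295 + ((-7 + 4)*(2 + 1))**2) = sqrt(295 + (-3*3)**2) = sqrt(295 + (-9)**2) = sqrt(295 + 81) = sqrt(376) = 2*sqrt(94)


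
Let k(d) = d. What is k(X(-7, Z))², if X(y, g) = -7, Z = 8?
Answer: 49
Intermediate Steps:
k(X(-7, Z))² = (-7)² = 49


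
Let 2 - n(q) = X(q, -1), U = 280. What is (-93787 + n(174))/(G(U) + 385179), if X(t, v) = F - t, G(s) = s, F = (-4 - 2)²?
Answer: -93647/385459 ≈ -0.24295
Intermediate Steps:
F = 36 (F = (-6)² = 36)
X(t, v) = 36 - t
n(q) = -34 + q (n(q) = 2 - (36 - q) = 2 + (-36 + q) = -34 + q)
(-93787 + n(174))/(G(U) + 385179) = (-93787 + (-34 + 174))/(280 + 385179) = (-93787 + 140)/385459 = -93647*1/385459 = -93647/385459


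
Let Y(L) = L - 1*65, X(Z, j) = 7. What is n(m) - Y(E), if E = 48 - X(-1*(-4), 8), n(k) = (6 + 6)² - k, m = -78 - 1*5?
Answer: 251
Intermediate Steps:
m = -83 (m = -78 - 5 = -83)
n(k) = 144 - k (n(k) = 12² - k = 144 - k)
E = 41 (E = 48 - 1*7 = 48 - 7 = 41)
Y(L) = -65 + L (Y(L) = L - 65 = -65 + L)
n(m) - Y(E) = (144 - 1*(-83)) - (-65 + 41) = (144 + 83) - 1*(-24) = 227 + 24 = 251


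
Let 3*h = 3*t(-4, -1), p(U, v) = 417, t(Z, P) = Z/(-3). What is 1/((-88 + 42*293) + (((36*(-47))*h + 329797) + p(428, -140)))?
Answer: 1/340176 ≈ 2.9397e-6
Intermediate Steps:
t(Z, P) = -Z/3 (t(Z, P) = Z*(-1/3) = -Z/3)
h = 4/3 (h = (3*(-1/3*(-4)))/3 = (3*(4/3))/3 = (1/3)*4 = 4/3 ≈ 1.3333)
1/((-88 + 42*293) + (((36*(-47))*h + 329797) + p(428, -140))) = 1/((-88 + 42*293) + (((36*(-47))*(4/3) + 329797) + 417)) = 1/((-88 + 12306) + ((-1692*4/3 + 329797) + 417)) = 1/(12218 + ((-2256 + 329797) + 417)) = 1/(12218 + (327541 + 417)) = 1/(12218 + 327958) = 1/340176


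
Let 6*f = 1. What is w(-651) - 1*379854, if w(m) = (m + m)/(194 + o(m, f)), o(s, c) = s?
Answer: -173591976/457 ≈ -3.7985e+5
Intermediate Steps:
f = ⅙ (f = (⅙)*1 = ⅙ ≈ 0.16667)
w(m) = 2*m/(194 + m) (w(m) = (m + m)/(194 + m) = (2*m)/(194 + m) = 2*m/(194 + m))
w(-651) - 1*379854 = 2*(-651)/(194 - 651) - 1*379854 = 2*(-651)/(-457) - 379854 = 2*(-651)*(-1/457) - 379854 = 1302/457 - 379854 = -173591976/457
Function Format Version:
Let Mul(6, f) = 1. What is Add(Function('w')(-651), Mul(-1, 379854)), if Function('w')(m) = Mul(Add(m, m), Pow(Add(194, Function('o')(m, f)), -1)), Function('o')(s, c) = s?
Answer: Rational(-173591976, 457) ≈ -3.7985e+5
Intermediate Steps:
f = Rational(1, 6) (f = Mul(Rational(1, 6), 1) = Rational(1, 6) ≈ 0.16667)
Function('w')(m) = Mul(2, m, Pow(Add(194, m), -1)) (Function('w')(m) = Mul(Add(m, m), Pow(Add(194, m), -1)) = Mul(Mul(2, m), Pow(Add(194, m), -1)) = Mul(2, m, Pow(Add(194, m), -1)))
Add(Function('w')(-651), Mul(-1, 379854)) = Add(Mul(2, -651, Pow(Add(194, -651), -1)), Mul(-1, 379854)) = Add(Mul(2, -651, Pow(-457, -1)), -379854) = Add(Mul(2, -651, Rational(-1, 457)), -379854) = Add(Rational(1302, 457), -379854) = Rational(-173591976, 457)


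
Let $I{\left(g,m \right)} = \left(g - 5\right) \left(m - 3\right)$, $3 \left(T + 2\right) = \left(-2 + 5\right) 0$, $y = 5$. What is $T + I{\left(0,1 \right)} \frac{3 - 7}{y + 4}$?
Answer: $- \frac{58}{9} \approx -6.4444$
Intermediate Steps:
$T = -2$ ($T = -2 + \frac{\left(-2 + 5\right) 0}{3} = -2 + \frac{3 \cdot 0}{3} = -2 + \frac{1}{3} \cdot 0 = -2 + 0 = -2$)
$I{\left(g,m \right)} = \left(-5 + g\right) \left(-3 + m\right)$
$T + I{\left(0,1 \right)} \frac{3 - 7}{y + 4} = -2 + \left(15 - 5 - 0 + 0 \cdot 1\right) \frac{3 - 7}{5 + 4} = -2 + \left(15 - 5 + 0 + 0\right) \left(- \frac{4}{9}\right) = -2 + 10 \left(\left(-4\right) \frac{1}{9}\right) = -2 + 10 \left(- \frac{4}{9}\right) = -2 - \frac{40}{9} = - \frac{58}{9}$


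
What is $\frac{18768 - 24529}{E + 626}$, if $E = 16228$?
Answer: $- \frac{5761}{16854} \approx -0.34182$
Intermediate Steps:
$\frac{18768 - 24529}{E + 626} = \frac{18768 - 24529}{16228 + 626} = - \frac{5761}{16854}$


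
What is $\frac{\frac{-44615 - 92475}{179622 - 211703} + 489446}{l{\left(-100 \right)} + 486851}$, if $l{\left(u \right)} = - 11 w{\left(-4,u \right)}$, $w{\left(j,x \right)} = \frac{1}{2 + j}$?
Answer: $\frac{10468036144}{10412562251} \approx 1.0053$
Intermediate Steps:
$l{\left(u \right)} = \frac{11}{2}$ ($l{\left(u \right)} = - \frac{11}{2 - 4} = - \frac{11}{-2} = \left(-11\right) \left(- \frac{1}{2}\right) = \frac{11}{2}$)
$\frac{\frac{-44615 - 92475}{179622 - 211703} + 489446}{l{\left(-100 \right)} + 486851} = \frac{\frac{-44615 - 92475}{179622 - 211703} + 489446}{\frac{11}{2} + 486851} = \frac{- \frac{137090}{-32081} + 489446}{\frac{973713}{2}} = \left(\left(-137090\right) \left(- \frac{1}{32081}\right) + 489446\right) \frac{2}{973713} = \left(\frac{137090}{32081} + 489446\right) \frac{2}{973713} = \frac{15702054216}{32081} \cdot \frac{2}{973713} = \frac{10468036144}{10412562251}$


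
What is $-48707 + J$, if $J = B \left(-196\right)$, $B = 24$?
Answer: $-53411$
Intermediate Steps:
$J = -4704$ ($J = 24 \left(-196\right) = -4704$)
$-48707 + J = -48707 - 4704 = -53411$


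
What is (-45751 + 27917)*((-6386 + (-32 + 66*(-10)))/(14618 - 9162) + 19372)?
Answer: -471203501009/1364 ≈ -3.4546e+8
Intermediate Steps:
(-45751 + 27917)*((-6386 + (-32 + 66*(-10)))/(14618 - 9162) + 19372) = -17834*((-6386 + (-32 - 660))/5456 + 19372) = -17834*((-6386 - 692)*(1/5456) + 19372) = -17834*(-7078*1/5456 + 19372) = -17834*(-3539/2728 + 19372) = -17834*52843277/2728 = -471203501009/1364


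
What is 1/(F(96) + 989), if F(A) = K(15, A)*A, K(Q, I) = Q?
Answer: 1/2429 ≈ 0.00041169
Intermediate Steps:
F(A) = 15*A
1/(F(96) + 989) = 1/(15*96 + 989) = 1/(1440 + 989) = 1/2429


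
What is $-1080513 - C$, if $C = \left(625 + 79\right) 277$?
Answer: $-1275521$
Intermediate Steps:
$C = 195008$ ($C = 704 \cdot 277 = 195008$)
$-1080513 - C = -1080513 - 195008 = -1275521$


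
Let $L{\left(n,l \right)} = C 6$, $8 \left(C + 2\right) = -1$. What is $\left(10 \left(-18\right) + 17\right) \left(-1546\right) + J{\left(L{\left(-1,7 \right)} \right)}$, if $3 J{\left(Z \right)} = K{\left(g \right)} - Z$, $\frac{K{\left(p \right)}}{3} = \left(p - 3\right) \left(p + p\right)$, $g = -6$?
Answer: $\frac{1008441}{4} \approx 2.5211 \cdot 10^{5}$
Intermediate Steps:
$C = - \frac{17}{8}$ ($C = -2 + \frac{1}{8} \left(-1\right) = -2 - \frac{1}{8} = - \frac{17}{8} \approx -2.125$)
$K{\left(p \right)} = 6 p \left(-3 + p\right)$ ($K{\left(p \right)} = 3 \left(p - 3\right) \left(p + p\right) = 3 \left(-3 + p\right) 2 p = 3 \cdot 2 p \left(-3 + p\right) = 6 p \left(-3 + p\right)$)
$L{\left(n,l \right)} = - \frac{51}{4}$ ($L{\left(n,l \right)} = \left(- \frac{17}{8}\right) 6 = - \frac{51}{4}$)
$J{\left(Z \right)} = 108 - \frac{Z}{3}$ ($J{\left(Z \right)} = \frac{6 \left(-6\right) \left(-3 - 6\right) - Z}{3} = \frac{6 \left(-6\right) \left(-9\right) - Z}{3} = \frac{324 - Z}{3} = 108 - \frac{Z}{3}$)
$\left(10 \left(-18\right) + 17\right) \left(-1546\right) + J{\left(L{\left(-1,7 \right)} \right)} = \left(10 \left(-18\right) + 17\right) \left(-1546\right) + \left(108 - - \frac{17}{4}\right) = \left(-180 + 17\right) \left(-1546\right) + \left(108 + \frac{17}{4}\right) = \left(-163\right) \left(-1546\right) + \frac{449}{4} = 251998 + \frac{449}{4} = \frac{1008441}{4}$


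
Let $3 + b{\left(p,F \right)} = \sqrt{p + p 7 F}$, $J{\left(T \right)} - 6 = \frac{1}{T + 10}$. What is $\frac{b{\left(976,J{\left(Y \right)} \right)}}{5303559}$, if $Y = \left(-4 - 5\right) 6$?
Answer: $- \frac{1}{1767853} + \frac{2 \sqrt{1264835}}{58339149} \approx 3.799 \cdot 10^{-5}$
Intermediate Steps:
$Y = -54$ ($Y = \left(-9\right) 6 = -54$)
$J{\left(T \right)} = 6 + \frac{1}{10 + T}$ ($J{\left(T \right)} = 6 + \frac{1}{T + 10} = 6 + \frac{1}{10 + T}$)
$b{\left(p,F \right)} = -3 + \sqrt{p + 7 F p}$ ($b{\left(p,F \right)} = -3 + \sqrt{p + p 7 F} = -3 + \sqrt{p + 7 p F} = -3 + \sqrt{p + 7 F p}$)
$\frac{b{\left(976,J{\left(Y \right)} \right)}}{5303559} = \frac{-3 + \sqrt{976 \left(1 + 7 \frac{61 + 6 \left(-54\right)}{10 - 54}\right)}}{5303559} = \left(-3 + \sqrt{976 \left(1 + 7 \frac{61 - 324}{-44}\right)}\right) \frac{1}{5303559} = \left(-3 + \sqrt{976 \left(1 + 7 \left(\left(- \frac{1}{44}\right) \left(-263\right)\right)\right)}\right) \frac{1}{5303559} = \left(-3 + \sqrt{976 \left(1 + 7 \cdot \frac{263}{44}\right)}\right) \frac{1}{5303559} = \left(-3 + \sqrt{976 \left(1 + \frac{1841}{44}\right)}\right) \frac{1}{5303559} = \left(-3 + \sqrt{976 \cdot \frac{1885}{44}}\right) \frac{1}{5303559} = \left(-3 + \sqrt{\frac{459940}{11}}\right) \frac{1}{5303559} = \left(-3 + \frac{2 \sqrt{1264835}}{11}\right) \frac{1}{5303559} = - \frac{1}{1767853} + \frac{2 \sqrt{1264835}}{58339149}$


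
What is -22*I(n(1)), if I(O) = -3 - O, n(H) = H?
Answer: 88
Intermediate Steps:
-22*I(n(1)) = -22*(-3 - 1*1) = -22*(-3 - 1) = -22*(-4) = 88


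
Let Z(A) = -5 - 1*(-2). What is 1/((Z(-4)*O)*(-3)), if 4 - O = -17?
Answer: 1/189 ≈ 0.0052910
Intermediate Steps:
O = 21 (O = 4 - 1*(-17) = 4 + 17 = 21)
Z(A) = -3 (Z(A) = -5 + 2 = -3)
1/((Z(-4)*O)*(-3)) = 1/(-3*21*(-3)) = 1/(-63*(-3)) = 1/189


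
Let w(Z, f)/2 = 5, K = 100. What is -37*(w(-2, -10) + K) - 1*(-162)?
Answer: -3908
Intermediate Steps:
w(Z, f) = 10 (w(Z, f) = 2*5 = 10)
-37*(w(-2, -10) + K) - 1*(-162) = -37*(10 + 100) - 1*(-162) = -37*110 + 162 = -4070 + 162 = -3908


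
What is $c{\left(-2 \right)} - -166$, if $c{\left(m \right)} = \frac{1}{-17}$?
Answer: $\frac{2821}{17} \approx 165.94$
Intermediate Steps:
$c{\left(m \right)} = - \frac{1}{17}$
$c{\left(-2 \right)} - -166 = - \frac{1}{17} - -166 = - \frac{1}{17} + 166 = \frac{2821}{17}$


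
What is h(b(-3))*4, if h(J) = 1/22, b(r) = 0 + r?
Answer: 2/11 ≈ 0.18182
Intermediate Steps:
b(r) = r
h(J) = 1/22
h(b(-3))*4 = (1/22)*4 = 2/11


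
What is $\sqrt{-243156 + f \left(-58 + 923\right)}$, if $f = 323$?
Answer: $\sqrt{36239} \approx 190.37$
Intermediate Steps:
$\sqrt{-243156 + f \left(-58 + 923\right)} = \sqrt{-243156 + 323 \left(-58 + 923\right)} = \sqrt{-243156 + 323 \cdot 865} = \sqrt{-243156 + 279395} = \sqrt{36239}$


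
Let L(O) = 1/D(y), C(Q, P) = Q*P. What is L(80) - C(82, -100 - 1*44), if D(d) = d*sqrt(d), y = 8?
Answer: 11808 + sqrt(2)/32 ≈ 11808.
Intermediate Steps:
D(d) = d**(3/2)
C(Q, P) = P*Q
L(O) = sqrt(2)/32 (L(O) = 1/(8**(3/2)) = 1/(16*sqrt(2)) = sqrt(2)/32)
L(80) - C(82, -100 - 1*44) = sqrt(2)/32 - (-100 - 1*44)*82 = sqrt(2)/32 - (-100 - 44)*82 = sqrt(2)/32 - (-144)*82 = sqrt(2)/32 - 1*(-11808) = sqrt(2)/32 + 11808 = 11808 + sqrt(2)/32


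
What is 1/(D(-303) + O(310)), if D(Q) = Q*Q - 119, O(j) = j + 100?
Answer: 1/92100 ≈ 1.0858e-5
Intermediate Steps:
O(j) = 100 + j
D(Q) = -119 + Q² (D(Q) = Q² - 119 = -119 + Q²)
1/(D(-303) + O(310)) = 1/((-119 + (-303)²) + (100 + 310)) = 1/((-119 + 91809) + 410) = 1/(91690 + 410) = 1/92100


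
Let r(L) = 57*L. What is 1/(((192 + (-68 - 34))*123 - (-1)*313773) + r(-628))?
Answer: 1/289047 ≈ 3.4596e-6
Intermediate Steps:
1/(((192 + (-68 - 34))*123 - (-1)*313773) + r(-628)) = 1/(((192 + (-68 - 34))*123 - (-1)*313773) + 57*(-628)) = 1/(((192 - 102)*123 - 1*(-313773)) - 35796) = 1/((90*123 + 313773) - 35796) = 1/((11070 + 313773) - 35796) = 1/(324843 - 35796) = 1/289047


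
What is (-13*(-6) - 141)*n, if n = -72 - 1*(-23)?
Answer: 3087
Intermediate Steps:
n = -49 (n = -72 + 23 = -49)
(-13*(-6) - 141)*n = (-13*(-6) - 141)*(-49) = (78 - 141)*(-49) = -63*(-49) = 3087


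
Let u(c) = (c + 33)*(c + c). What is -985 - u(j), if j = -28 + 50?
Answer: -3405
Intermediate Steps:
j = 22
u(c) = 2*c*(33 + c) (u(c) = (33 + c)*(2*c) = 2*c*(33 + c))
-985 - u(j) = -985 - 2*22*(33 + 22) = -985 - 2*22*55 = -985 - 1*2420 = -985 - 2420 = -3405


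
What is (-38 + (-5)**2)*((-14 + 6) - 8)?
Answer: 208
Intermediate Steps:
(-38 + (-5)**2)*((-14 + 6) - 8) = (-38 + 25)*(-8 - 8) = -13*(-16) = 208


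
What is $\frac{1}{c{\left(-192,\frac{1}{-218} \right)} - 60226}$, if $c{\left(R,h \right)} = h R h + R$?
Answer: $- \frac{11881}{717826306} \approx -1.6551 \cdot 10^{-5}$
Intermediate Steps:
$c{\left(R,h \right)} = R + R h^{2}$ ($c{\left(R,h \right)} = R h h + R = R h^{2} + R = R + R h^{2}$)
$\frac{1}{c{\left(-192,\frac{1}{-218} \right)} - 60226} = \frac{1}{- 192 \left(1 + \left(\frac{1}{-218}\right)^{2}\right) - 60226} = \frac{1}{- 192 \left(1 + \left(- \frac{1}{218}\right)^{2}\right) - 60226} = \frac{1}{- 192 \left(1 + \frac{1}{47524}\right) - 60226} = \frac{1}{\left(-192\right) \frac{47525}{47524} - 60226} = \frac{1}{- \frac{2281200}{11881} - 60226} = \frac{1}{- \frac{717826306}{11881}} = - \frac{11881}{717826306}$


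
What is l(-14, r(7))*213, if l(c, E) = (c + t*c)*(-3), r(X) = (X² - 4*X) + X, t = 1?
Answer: 17892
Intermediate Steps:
r(X) = X² - 3*X
l(c, E) = -6*c (l(c, E) = (c + 1*c)*(-3) = (c + c)*(-3) = (2*c)*(-3) = -6*c)
l(-14, r(7))*213 = -6*(-14)*213 = 84*213 = 17892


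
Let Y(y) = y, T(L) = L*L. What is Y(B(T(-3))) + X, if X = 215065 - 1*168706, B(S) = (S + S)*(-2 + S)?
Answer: 46485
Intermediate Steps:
T(L) = L²
B(S) = 2*S*(-2 + S) (B(S) = (2*S)*(-2 + S) = 2*S*(-2 + S))
X = 46359 (X = 215065 - 168706 = 46359)
Y(B(T(-3))) + X = 2*(-3)²*(-2 + (-3)²) + 46359 = 2*9*(-2 + 9) + 46359 = 2*9*7 + 46359 = 126 + 46359 = 46485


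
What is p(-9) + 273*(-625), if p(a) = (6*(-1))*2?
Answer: -170637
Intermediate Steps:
p(a) = -12 (p(a) = -6*2 = -12)
p(-9) + 273*(-625) = -12 + 273*(-625) = -12 - 170625 = -170637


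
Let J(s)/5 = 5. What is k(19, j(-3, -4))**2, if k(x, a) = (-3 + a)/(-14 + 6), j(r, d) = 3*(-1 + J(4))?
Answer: 4761/64 ≈ 74.391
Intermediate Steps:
J(s) = 25 (J(s) = 5*5 = 25)
j(r, d) = 72 (j(r, d) = 3*(-1 + 25) = 3*24 = 72)
k(x, a) = 3/8 - a/8 (k(x, a) = (-3 + a)/(-8) = (-3 + a)*(-1/8) = 3/8 - a/8)
k(19, j(-3, -4))**2 = (3/8 - 1/8*72)**2 = (3/8 - 9)**2 = (-69/8)**2 = 4761/64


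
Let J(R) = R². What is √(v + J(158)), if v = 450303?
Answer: √475267 ≈ 689.40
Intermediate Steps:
√(v + J(158)) = √(450303 + 158²) = √(450303 + 24964) = √475267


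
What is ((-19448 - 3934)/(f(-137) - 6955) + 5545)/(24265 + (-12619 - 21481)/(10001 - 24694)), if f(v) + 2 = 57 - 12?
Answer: 10434865749/45639647360 ≈ 0.22864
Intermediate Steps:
f(v) = 43 (f(v) = -2 + (57 - 12) = -2 + 45 = 43)
((-19448 - 3934)/(f(-137) - 6955) + 5545)/(24265 + (-12619 - 21481)/(10001 - 24694)) = ((-19448 - 3934)/(43 - 6955) + 5545)/(24265 + (-12619 - 21481)/(10001 - 24694)) = (-23382/(-6912) + 5545)/(24265 - 34100/(-14693)) = (-23382*(-1/6912) + 5545)/(24265 - 34100*(-1/14693)) = (433/128 + 5545)/(24265 + 34100/14693) = 710193/(128*(356559745/14693)) = (710193/128)*(14693/356559745) = 10434865749/45639647360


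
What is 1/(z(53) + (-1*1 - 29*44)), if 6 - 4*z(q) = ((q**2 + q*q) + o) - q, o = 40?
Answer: -4/10707 ≈ -0.00037359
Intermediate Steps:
z(q) = -17/2 - q**2/2 + q/4 (z(q) = 3/2 - (((q**2 + q*q) + 40) - q)/4 = 3/2 - (((q**2 + q**2) + 40) - q)/4 = 3/2 - ((2*q**2 + 40) - q)/4 = 3/2 - ((40 + 2*q**2) - q)/4 = 3/2 - (40 - q + 2*q**2)/4 = 3/2 + (-10 - q**2/2 + q/4) = -17/2 - q**2/2 + q/4)
1/(z(53) + (-1*1 - 29*44)) = 1/((-17/2 - 1/2*53**2 + (1/4)*53) + (-1*1 - 29*44)) = 1/((-17/2 - 1/2*2809 + 53/4) + (-1 - 1276)) = 1/((-17/2 - 2809/2 + 53/4) - 1277) = 1/(-5599/4 - 1277) = 1/(-10707/4) = -4/10707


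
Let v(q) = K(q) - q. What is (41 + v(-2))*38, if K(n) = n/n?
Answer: 1672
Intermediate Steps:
K(n) = 1
v(q) = 1 - q
(41 + v(-2))*38 = (41 + (1 - 1*(-2)))*38 = (41 + (1 + 2))*38 = (41 + 3)*38 = 44*38 = 1672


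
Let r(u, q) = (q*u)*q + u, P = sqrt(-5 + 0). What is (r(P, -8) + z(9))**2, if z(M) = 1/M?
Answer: -1711124/81 + 130*I*sqrt(5)/9 ≈ -21125.0 + 32.299*I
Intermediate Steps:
P = I*sqrt(5) (P = sqrt(-5) = I*sqrt(5) ≈ 2.2361*I)
r(u, q) = u + u*q**2 (r(u, q) = u*q**2 + u = u + u*q**2)
(r(P, -8) + z(9))**2 = ((I*sqrt(5))*(1 + (-8)**2) + 1/9)**2 = ((I*sqrt(5))*(1 + 64) + 1/9)**2 = ((I*sqrt(5))*65 + 1/9)**2 = (65*I*sqrt(5) + 1/9)**2 = (1/9 + 65*I*sqrt(5))**2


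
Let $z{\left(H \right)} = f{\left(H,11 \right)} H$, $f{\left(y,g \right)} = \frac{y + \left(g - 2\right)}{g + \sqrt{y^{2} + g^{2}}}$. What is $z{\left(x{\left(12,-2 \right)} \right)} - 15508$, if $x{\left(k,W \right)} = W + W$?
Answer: $- \frac{61977}{4} - \frac{5 \sqrt{137}}{4} \approx -15509.0$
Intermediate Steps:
$x{\left(k,W \right)} = 2 W$
$f{\left(y,g \right)} = \frac{-2 + g + y}{g + \sqrt{g^{2} + y^{2}}}$ ($f{\left(y,g \right)} = \frac{y + \left(-2 + g\right)}{g + \sqrt{g^{2} + y^{2}}} = \frac{-2 + g + y}{g + \sqrt{g^{2} + y^{2}}}$)
$z{\left(H \right)} = \frac{H \left(9 + H\right)}{11 + \sqrt{121 + H^{2}}}$ ($z{\left(H \right)} = \frac{-2 + 11 + H}{11 + \sqrt{11^{2} + H^{2}}} H = \frac{9 + H}{11 + \sqrt{121 + H^{2}}} H = \frac{H \left(9 + H\right)}{11 + \sqrt{121 + H^{2}}}$)
$z{\left(x{\left(12,-2 \right)} \right)} - 15508 = \frac{2 \left(-2\right) \left(9 + 2 \left(-2\right)\right)}{11 + \sqrt{121 + \left(2 \left(-2\right)\right)^{2}}} - 15508 = - \frac{4 \left(9 - 4\right)}{11 + \sqrt{121 + \left(-4\right)^{2}}} - 15508 = \left(-4\right) \frac{1}{11 + \sqrt{121 + 16}} \cdot 5 - 15508 = \left(-4\right) \frac{1}{11 + \sqrt{137}} \cdot 5 - 15508 = - \frac{20}{11 + \sqrt{137}} - 15508 = -15508 - \frac{20}{11 + \sqrt{137}}$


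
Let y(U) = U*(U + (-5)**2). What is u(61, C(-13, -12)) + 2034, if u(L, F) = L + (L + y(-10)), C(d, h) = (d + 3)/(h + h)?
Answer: 2006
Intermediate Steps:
C(d, h) = (3 + d)/(2*h) (C(d, h) = (3 + d)/((2*h)) = (3 + d)*(1/(2*h)) = (3 + d)/(2*h))
y(U) = U*(25 + U) (y(U) = U*(U + 25) = U*(25 + U))
u(L, F) = -150 + 2*L (u(L, F) = L + (L - 10*(25 - 10)) = L + (L - 10*15) = L + (L - 150) = L + (-150 + L) = -150 + 2*L)
u(61, C(-13, -12)) + 2034 = (-150 + 2*61) + 2034 = (-150 + 122) + 2034 = -28 + 2034 = 2006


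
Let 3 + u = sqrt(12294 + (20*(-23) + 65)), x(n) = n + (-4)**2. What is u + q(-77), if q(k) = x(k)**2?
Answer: 3718 + sqrt(11899) ≈ 3827.1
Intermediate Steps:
x(n) = 16 + n (x(n) = n + 16 = 16 + n)
q(k) = (16 + k)**2
u = -3 + sqrt(11899) (u = -3 + sqrt(12294 + (20*(-23) + 65)) = -3 + sqrt(12294 + (-460 + 65)) = -3 + sqrt(12294 - 395) = -3 + sqrt(11899) ≈ 106.08)
u + q(-77) = (-3 + sqrt(11899)) + (16 - 77)**2 = (-3 + sqrt(11899)) + (-61)**2 = (-3 + sqrt(11899)) + 3721 = 3718 + sqrt(11899)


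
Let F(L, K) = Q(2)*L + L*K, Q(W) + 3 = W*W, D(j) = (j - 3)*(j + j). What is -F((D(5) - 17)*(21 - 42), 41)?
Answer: 2646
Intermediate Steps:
D(j) = 2*j*(-3 + j) (D(j) = (-3 + j)*(2*j) = 2*j*(-3 + j))
Q(W) = -3 + W² (Q(W) = -3 + W*W = -3 + W²)
F(L, K) = L + K*L (F(L, K) = (-3 + 2²)*L + L*K = (-3 + 4)*L + K*L = 1*L + K*L = L + K*L)
-F((D(5) - 17)*(21 - 42), 41) = -(2*5*(-3 + 5) - 17)*(21 - 42)*(1 + 41) = -(2*5*2 - 17)*(-21)*42 = -(20 - 17)*(-21)*42 = -3*(-21)*42 = -(-63)*42 = -1*(-2646) = 2646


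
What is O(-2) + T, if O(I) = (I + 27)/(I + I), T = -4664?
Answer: -18681/4 ≈ -4670.3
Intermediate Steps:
O(I) = (27 + I)/(2*I) (O(I) = (27 + I)/((2*I)) = (27 + I)*(1/(2*I)) = (27 + I)/(2*I))
O(-2) + T = (½)*(27 - 2)/(-2) - 4664 = (½)*(-½)*25 - 4664 = -25/4 - 4664 = -18681/4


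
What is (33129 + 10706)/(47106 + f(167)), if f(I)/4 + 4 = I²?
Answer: 43835/158646 ≈ 0.27631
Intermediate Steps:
f(I) = -16 + 4*I²
(33129 + 10706)/(47106 + f(167)) = (33129 + 10706)/(47106 + (-16 + 4*167²)) = 43835/(47106 + (-16 + 4*27889)) = 43835/(47106 + (-16 + 111556)) = 43835/(47106 + 111540) = 43835/158646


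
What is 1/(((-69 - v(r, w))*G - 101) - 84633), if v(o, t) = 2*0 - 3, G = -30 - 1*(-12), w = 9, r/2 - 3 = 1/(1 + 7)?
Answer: -1/83546 ≈ -1.1969e-5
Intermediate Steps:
r = 25/4 (r = 6 + 2/(1 + 7) = 6 + 2/8 = 6 + 2*(⅛) = 6 + ¼ = 25/4 ≈ 6.2500)
G = -18 (G = -30 + 12 = -18)
v(o, t) = -3 (v(o, t) = 0 - 3 = -3)
1/(((-69 - v(r, w))*G - 101) - 84633) = 1/(((-69 - 1*(-3))*(-18) - 101) - 84633) = 1/(((-69 + 3)*(-18) - 101) - 84633) = 1/((-66*(-18) - 101) - 84633) = 1/((1188 - 101) - 84633) = 1/(1087 - 84633) = 1/(-83546) = -1/83546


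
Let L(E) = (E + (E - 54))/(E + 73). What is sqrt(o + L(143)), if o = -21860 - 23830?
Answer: I*sqrt(3700803)/9 ≈ 213.75*I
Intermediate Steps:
o = -45690
L(E) = (-54 + 2*E)/(73 + E) (L(E) = (E + (-54 + E))/(73 + E) = (-54 + 2*E)/(73 + E))
sqrt(o + L(143)) = sqrt(-45690 + 2*(-27 + 143)/(73 + 143)) = sqrt(-45690 + 2*116/216) = sqrt(-45690 + 2*(1/216)*116) = sqrt(-45690 + 29/27) = sqrt(-1233601/27) = I*sqrt(3700803)/9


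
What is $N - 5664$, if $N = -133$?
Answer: $-5797$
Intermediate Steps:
$N - 5664 = -133 - 5664 = -5797$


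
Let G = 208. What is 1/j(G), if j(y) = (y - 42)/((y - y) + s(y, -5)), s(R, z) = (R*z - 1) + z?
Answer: -523/83 ≈ -6.3012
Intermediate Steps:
s(R, z) = -1 + z + R*z (s(R, z) = (-1 + R*z) + z = -1 + z + R*z)
j(y) = (-42 + y)/(-6 - 5*y) (j(y) = (y - 42)/((y - y) + (-1 - 5 + y*(-5))) = (-42 + y)/(0 + (-1 - 5 - 5*y)) = (-42 + y)/(0 + (-6 - 5*y)) = (-42 + y)/(-6 - 5*y))
1/j(G) = 1/((42 - 1*208)/(6 + 5*208)) = 1/((42 - 208)/(6 + 1040)) = 1/(-166/1046) = 1/((1/1046)*(-166)) = 1/(-83/523) = -523/83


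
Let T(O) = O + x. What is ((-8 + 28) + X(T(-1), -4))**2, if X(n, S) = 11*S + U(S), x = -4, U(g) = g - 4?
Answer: 1024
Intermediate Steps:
U(g) = -4 + g
T(O) = -4 + O (T(O) = O - 4 = -4 + O)
X(n, S) = -4 + 12*S (X(n, S) = 11*S + (-4 + S) = -4 + 12*S)
((-8 + 28) + X(T(-1), -4))**2 = ((-8 + 28) + (-4 + 12*(-4)))**2 = (20 + (-4 - 48))**2 = (20 - 52)**2 = (-32)**2 = 1024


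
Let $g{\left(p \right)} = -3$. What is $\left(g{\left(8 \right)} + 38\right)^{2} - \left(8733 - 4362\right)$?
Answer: $-3146$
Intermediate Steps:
$\left(g{\left(8 \right)} + 38\right)^{2} - \left(8733 - 4362\right) = \left(-3 + 38\right)^{2} - \left(8733 - 4362\right) = 35^{2} - \left(8733 - 4362\right) = 1225 - 4371 = -3146$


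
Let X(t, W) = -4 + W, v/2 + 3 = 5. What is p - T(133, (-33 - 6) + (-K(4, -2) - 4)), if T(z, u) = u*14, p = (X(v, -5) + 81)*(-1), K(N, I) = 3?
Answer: 572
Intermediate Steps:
v = 4 (v = -6 + 2*5 = -6 + 10 = 4)
p = -72 (p = ((-4 - 5) + 81)*(-1) = (-9 + 81)*(-1) = 72*(-1) = -72)
T(z, u) = 14*u
p - T(133, (-33 - 6) + (-K(4, -2) - 4)) = -72 - 14*((-33 - 6) + (-1*3 - 4)) = -72 - 14*(-39 + (-3 - 4)) = -72 - 14*(-39 - 7) = -72 - 14*(-46) = -72 - 1*(-644) = -72 + 644 = 572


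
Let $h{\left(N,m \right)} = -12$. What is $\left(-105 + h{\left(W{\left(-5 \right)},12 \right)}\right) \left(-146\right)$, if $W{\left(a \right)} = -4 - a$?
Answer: $17082$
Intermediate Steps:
$\left(-105 + h{\left(W{\left(-5 \right)},12 \right)}\right) \left(-146\right) = \left(-105 - 12\right) \left(-146\right) = \left(-117\right) \left(-146\right) = 17082$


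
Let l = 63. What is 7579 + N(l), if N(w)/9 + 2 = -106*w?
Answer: -52541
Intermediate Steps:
N(w) = -18 - 954*w (N(w) = -18 + 9*(-106*w) = -18 - 954*w)
7579 + N(l) = 7579 + (-18 - 954*63) = 7579 + (-18 - 60102) = 7579 - 60120 = -52541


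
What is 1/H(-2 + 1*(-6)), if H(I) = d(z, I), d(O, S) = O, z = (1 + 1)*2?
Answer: ¼ ≈ 0.25000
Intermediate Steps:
z = 4 (z = 2*2 = 4)
H(I) = 4
1/H(-2 + 1*(-6)) = 1/4 = ¼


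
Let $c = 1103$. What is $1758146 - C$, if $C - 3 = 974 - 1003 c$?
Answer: $2863478$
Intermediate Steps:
$C = -1105332$ ($C = 3 + \left(974 - 1106309\right) = 3 - 1105335 = -1105332$)
$1758146 - C = 1758146 - -1105332 = 1758146 + 1105332 = 2863478$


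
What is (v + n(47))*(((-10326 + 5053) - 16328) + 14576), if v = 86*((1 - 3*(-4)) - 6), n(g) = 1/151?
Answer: -638593575/151 ≈ -4.2291e+6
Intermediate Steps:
n(g) = 1/151
v = 602 (v = 86*((1 + 12) - 6) = 86*(13 - 6) = 86*7 = 602)
(v + n(47))*(((-10326 + 5053) - 16328) + 14576) = (602 + 1/151)*(((-10326 + 5053) - 16328) + 14576) = 90903*((-5273 - 16328) + 14576)/151 = 90903*(-21601 + 14576)/151 = (90903/151)*(-7025) = -638593575/151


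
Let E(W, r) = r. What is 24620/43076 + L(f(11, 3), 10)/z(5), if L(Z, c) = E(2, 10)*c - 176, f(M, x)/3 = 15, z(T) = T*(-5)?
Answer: 972319/269225 ≈ 3.6115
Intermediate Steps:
z(T) = -5*T
f(M, x) = 45 (f(M, x) = 3*15 = 45)
L(Z, c) = -176 + 10*c (L(Z, c) = 10*c - 176 = -176 + 10*c)
24620/43076 + L(f(11, 3), 10)/z(5) = 24620/43076 + (-176 + 10*10)/((-5*5)) = 24620*(1/43076) + (-176 + 100)/(-25) = 6155/10769 - 76*(-1/25) = 6155/10769 + 76/25 = 972319/269225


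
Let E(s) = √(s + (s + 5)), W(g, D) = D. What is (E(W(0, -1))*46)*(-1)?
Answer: -46*√3 ≈ -79.674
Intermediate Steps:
E(s) = √(5 + 2*s) (E(s) = √(s + (5 + s)) = √(5 + 2*s))
(E(W(0, -1))*46)*(-1) = (√(5 + 2*(-1))*46)*(-1) = (√(5 - 2)*46)*(-1) = (√3*46)*(-1) = (46*√3)*(-1) = -46*√3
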